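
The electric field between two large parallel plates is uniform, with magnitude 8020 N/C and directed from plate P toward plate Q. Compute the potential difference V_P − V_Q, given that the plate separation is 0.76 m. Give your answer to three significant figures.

6100 V

In a uniform field, potential decreases in the direction of E: ΔV = −E·d for a displacement d parallel to E.
Going from Q to P is a displacement of 0.76 m opposite to the field, so V_P − V_Q = +Ed = 6100 V.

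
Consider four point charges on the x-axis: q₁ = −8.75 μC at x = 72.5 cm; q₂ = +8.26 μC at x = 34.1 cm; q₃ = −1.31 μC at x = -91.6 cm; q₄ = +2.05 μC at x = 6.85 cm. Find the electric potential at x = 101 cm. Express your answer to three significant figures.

-1.52×10⁵ V

Electric potential is a scalar, so the contributions from each charge add algebraically: V = Σ kqᵢ/rᵢ.
Distances from the field point to each charge: r₁ = 0.285 m, r₂ = 0.669 m, r₃ = 1.93 m, r₄ = 0.942 m.
V = k[(-8.75×10⁻⁶)/(0.285) + (8.26×10⁻⁶)/(0.669) + (-1.31×10⁻⁶)/(1.93) + (2.05×10⁻⁶)/(0.942)] = -1.52×10⁵ V.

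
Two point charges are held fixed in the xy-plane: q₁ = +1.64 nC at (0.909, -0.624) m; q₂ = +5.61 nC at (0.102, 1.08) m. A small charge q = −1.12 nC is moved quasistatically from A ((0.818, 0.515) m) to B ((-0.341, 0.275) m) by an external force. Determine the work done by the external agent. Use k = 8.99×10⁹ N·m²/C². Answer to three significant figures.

For quasistatic motion the external work equals the change in potential energy: W_ext = qΔV = q(V_B − V_A).
At A: distances to the source charges are 1.14 m, 0.912 m; V_A = Σ kqᵢ/rᵢ = 68.2 V.
At B: distances to the source charges are 1.54 m, 0.919 m; V_B = Σ kqᵢ/rᵢ = 64.5 V.
ΔV = V_B − V_A = -3.73 V.
W_ext = qΔV = (-1.12×10⁻⁹ C)(-3.73 V) = 4.18×10⁻⁹ J.

4.18×10⁻⁹ J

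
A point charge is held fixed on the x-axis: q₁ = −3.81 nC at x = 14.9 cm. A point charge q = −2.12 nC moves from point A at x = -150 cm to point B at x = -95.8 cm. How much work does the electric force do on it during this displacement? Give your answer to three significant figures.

-2.16×10⁻⁸ J

The work done by the electric force is W_field = −ΔU = −q(V_B − V_A) = q(V_A − V_B).
At A: distance to the source charge is 1.65 m; V_A = kq₁/r = -20.8 V.
At B: distance to the source charge is 1.11 m; V_B = kq₁/r = -30.9 V.
ΔV = V_B − V_A = -10.2 V.
W_field = −qΔV = −(-2.12×10⁻⁹ C)(-10.2 V) = -2.16×10⁻⁸ J.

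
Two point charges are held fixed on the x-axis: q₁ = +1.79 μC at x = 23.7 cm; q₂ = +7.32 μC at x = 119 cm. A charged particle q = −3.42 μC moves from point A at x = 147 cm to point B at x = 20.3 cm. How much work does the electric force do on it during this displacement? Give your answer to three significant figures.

The work done by the electric force is W_field = −ΔU = −q(V_B − V_A) = q(V_A − V_B).
At A: distances to the source charges are 1.23 m, 0.280 m; V_A = Σ kqᵢ/rᵢ = 2.48×10⁵ V.
At B: distances to the source charges are 0.0340 m, 0.987 m; V_B = Σ kqᵢ/rᵢ = 5.40×10⁵ V.
ΔV = V_B − V_A = 2.92×10⁵ V.
W_field = −qΔV = −(-3.42×10⁻⁶ C)(2.92×10⁵ V) = 0.998 J.

0.998 J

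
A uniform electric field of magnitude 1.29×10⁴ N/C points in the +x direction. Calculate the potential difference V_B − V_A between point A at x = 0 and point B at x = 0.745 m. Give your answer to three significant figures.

In a uniform field, potential decreases in the direction of E: V_B − V_A = −E·Δx.
V_B − V_A = −(1.29×10⁴ V/m)(0.745 m) = -9610 V.

-9610 V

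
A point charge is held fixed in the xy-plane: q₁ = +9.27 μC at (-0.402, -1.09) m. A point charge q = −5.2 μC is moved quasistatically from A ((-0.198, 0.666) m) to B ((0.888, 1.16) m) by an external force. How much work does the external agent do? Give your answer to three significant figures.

For quasistatic motion the external work equals the change in potential energy: W_ext = qΔV = q(V_B − V_A).
At A: distance to the source charge is 1.77 m; V_A = kq₁/r = 4.71×10⁴ V.
At B: distance to the source charge is 2.59 m; V_B = kq₁/r = 3.21×10⁴ V.
ΔV = V_B − V_A = -1.50×10⁴ V.
W_ext = qΔV = (-5.20×10⁻⁶ C)(-1.50×10⁴ V) = 0.0780 J.

0.0780 J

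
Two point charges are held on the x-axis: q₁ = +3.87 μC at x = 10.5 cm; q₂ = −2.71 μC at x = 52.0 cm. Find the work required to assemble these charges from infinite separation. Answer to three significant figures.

The assembly work is the sum of pairwise potential energies, U = Σ_{i<j} kqᵢqⱼ/rᵢⱼ.
Pair separations: r₁₂ = 0.415 m.
U = (-0.227) = -0.227 J.

-0.227 J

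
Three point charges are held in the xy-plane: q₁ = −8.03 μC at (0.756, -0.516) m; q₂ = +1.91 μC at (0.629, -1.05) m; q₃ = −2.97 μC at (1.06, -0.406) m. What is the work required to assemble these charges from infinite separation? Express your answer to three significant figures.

0.346 J

The work to assemble the configuration equals its total potential energy, U = Σ kqᵢqⱼ/rᵢⱼ over all pairs.
Pair separations: r₁₂ = 0.549 m, r₁₃ = 0.323 m, r₂₃ = 0.775 m.
U = (-0.251) + (0.663) + (-0.0658) = 0.346 J.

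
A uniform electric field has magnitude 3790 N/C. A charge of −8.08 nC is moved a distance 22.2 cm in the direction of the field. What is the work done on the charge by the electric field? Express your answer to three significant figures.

-6.80×10⁻⁶ J

The potential change for a displacement 22.2 cm in the direction of the field is ΔV = −Ed = -841 V.
W_field = −qΔV = -6.80×10⁻⁶ J.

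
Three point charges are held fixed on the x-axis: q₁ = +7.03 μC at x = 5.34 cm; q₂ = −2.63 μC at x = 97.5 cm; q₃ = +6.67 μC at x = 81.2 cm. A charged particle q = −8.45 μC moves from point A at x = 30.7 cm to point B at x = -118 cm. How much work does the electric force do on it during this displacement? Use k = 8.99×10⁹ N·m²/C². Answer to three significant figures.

-2.22 J

The work done by the electric force is W_field = −ΔU = −q(V_B − V_A) = q(V_A − V_B).
At A: distances to the source charges are 0.254 m, 0.668 m, 0.505 m; V_A = Σ kqᵢ/rᵢ = 3.33×10⁵ V.
At B: distances to the source charges are 1.23 m, 2.15 m, 1.99 m; V_B = Σ kqᵢ/rᵢ = 7.04×10⁴ V.
ΔV = V_B − V_A = -2.62×10⁵ V.
W_field = −qΔV = −(-8.45×10⁻⁶ C)(-2.62×10⁵ V) = -2.22 J.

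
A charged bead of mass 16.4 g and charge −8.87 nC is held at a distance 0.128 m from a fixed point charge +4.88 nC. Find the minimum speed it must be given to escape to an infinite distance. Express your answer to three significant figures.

To just escape, total mechanical energy must reach zero at infinity: ½mv²_min + U = 0, so ½mv²_min = −U = |kQq|/r.
|U| = |kQq|/r = (8.99×10⁹ N·m²/C²)(4.88×10⁻⁹)(8.87×10⁻⁹)/(0.128) = 3.04×10⁻⁶ J.
v_min = √(2|U|/m) = √(2·3.04×10⁻⁶/0.0164) = 0.0193 m/s.

0.0193 m/s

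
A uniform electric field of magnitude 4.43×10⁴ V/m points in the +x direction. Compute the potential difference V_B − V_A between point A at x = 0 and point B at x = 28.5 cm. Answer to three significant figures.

In a uniform field, potential decreases in the direction of E: V_B − V_A = −E·Δx.
V_B − V_A = −(4.43×10⁴ V/m)(0.285 m) = -1.26×10⁴ V.

-1.26×10⁴ V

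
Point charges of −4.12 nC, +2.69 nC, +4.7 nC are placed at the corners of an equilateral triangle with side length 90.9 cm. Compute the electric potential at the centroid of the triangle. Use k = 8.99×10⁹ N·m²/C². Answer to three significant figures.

56.0 V

The total potential is the scalar sum of each charge's contribution, V = Σ kqᵢ/rᵢ.
The distance from each vertex to the centroid is a/√3 = 0.525 m.
V = k[(-4.12×10⁻⁹)/(0.525) + (2.69×10⁻⁹)/(0.525) + (4.70×10⁻⁹)/(0.525)] = 56.0 V.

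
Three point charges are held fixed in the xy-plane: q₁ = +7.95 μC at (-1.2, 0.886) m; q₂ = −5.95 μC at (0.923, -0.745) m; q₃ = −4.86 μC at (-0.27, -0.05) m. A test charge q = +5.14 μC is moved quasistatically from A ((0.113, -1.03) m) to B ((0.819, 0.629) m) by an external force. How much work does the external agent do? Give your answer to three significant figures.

For quasistatic motion the external work equals the change in potential energy: W_ext = qΔV = q(V_B − V_A).
At A: distances to the source charges are 2.32 m, 0.859 m, 1.05 m; V_A = Σ kqᵢ/rᵢ = -7.30×10⁴ V.
At B: distances to the source charges are 2.04 m, 1.38 m, 1.28 m; V_B = Σ kqᵢ/rᵢ = -3.77×10⁴ V.
ΔV = V_B − V_A = 3.53×10⁴ V.
W_ext = qΔV = (5.14×10⁻⁶ C)(3.53×10⁴ V) = 0.181 J.

0.181 J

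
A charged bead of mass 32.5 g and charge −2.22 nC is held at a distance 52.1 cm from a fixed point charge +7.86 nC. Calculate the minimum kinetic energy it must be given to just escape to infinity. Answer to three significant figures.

3.01×10⁻⁷ J

To just escape, total mechanical energy must reach zero at infinity: ½mv²_min + U = 0, so ½mv²_min = −U = |kQq|/r.
|U| = |kQq|/r = (8.99×10⁹ N·m²/C²)(7.86×10⁻⁹)(2.22×10⁻⁹)/(0.521) = 3.01×10⁻⁷ J.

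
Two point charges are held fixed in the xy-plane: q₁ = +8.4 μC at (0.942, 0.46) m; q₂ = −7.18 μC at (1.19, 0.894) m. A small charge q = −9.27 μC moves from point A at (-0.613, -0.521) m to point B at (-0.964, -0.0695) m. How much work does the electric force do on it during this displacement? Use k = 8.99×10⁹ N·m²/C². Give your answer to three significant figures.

-0.0194 J

The work done by the electric force is W_field = −ΔU = −q(V_B − V_A) = q(V_A − V_B).
At A: distances to the source charges are 1.84 m, 2.29 m; V_A = Σ kqᵢ/rᵢ = 1.29×10⁴ V.
At B: distances to the source charges are 1.98 m, 2.36 m; V_B = Σ kqᵢ/rᵢ = 1.08×10⁴ V.
ΔV = V_B − V_A = -2090 V.
W_field = −qΔV = −(-9.27×10⁻⁶ C)(-2090 V) = -0.0194 J.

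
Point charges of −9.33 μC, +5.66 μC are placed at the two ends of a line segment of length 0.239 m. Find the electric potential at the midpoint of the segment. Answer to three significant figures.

-2.76×10⁵ V

The total potential is the scalar sum of each charge's contribution, V = Σ kqᵢ/rᵢ.
Each charge is 0.119 m from the midpoint.
V = k[(-9.33×10⁻⁶)/(0.119) + (5.66×10⁻⁶)/(0.119)] = -2.76×10⁵ V.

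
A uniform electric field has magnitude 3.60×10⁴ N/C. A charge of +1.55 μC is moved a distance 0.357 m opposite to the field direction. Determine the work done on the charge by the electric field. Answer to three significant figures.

-0.0199 J

The potential change for a displacement 0.357 m opposite to the field direction is ΔV = +Ed = 1.29×10⁴ V.
W_field = −qΔV = -0.0199 J.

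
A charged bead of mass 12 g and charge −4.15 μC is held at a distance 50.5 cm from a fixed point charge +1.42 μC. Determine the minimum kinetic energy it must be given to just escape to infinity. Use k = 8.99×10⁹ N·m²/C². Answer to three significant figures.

0.105 J

To just escape, total mechanical energy must reach zero at infinity: ½mv²_min + U = 0, so ½mv²_min = −U = |kQq|/r.
|U| = |kQq|/r = (8.99×10⁹ N·m²/C²)(1.42×10⁻⁶)(4.15×10⁻⁶)/(0.505) = 0.105 J.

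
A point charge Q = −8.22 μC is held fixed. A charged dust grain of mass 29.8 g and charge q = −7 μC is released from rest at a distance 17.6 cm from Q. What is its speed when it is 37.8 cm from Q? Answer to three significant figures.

10.3 m/s

Only the electrostatic force acts, so mechanical energy is conserved: ½mv² = U₁ − U₂ = kQq(1/r₁ − 1/r₂).
U₁ − U₂ = (8.99×10⁹ N·m²/C²)(-8.22×10⁻⁶ C)(-7.00×10⁻⁶ C)(1/0.176 − 1/0.378) = 1.57 J.
v = √(2·1.57/0.0298) = 10.3 m/s.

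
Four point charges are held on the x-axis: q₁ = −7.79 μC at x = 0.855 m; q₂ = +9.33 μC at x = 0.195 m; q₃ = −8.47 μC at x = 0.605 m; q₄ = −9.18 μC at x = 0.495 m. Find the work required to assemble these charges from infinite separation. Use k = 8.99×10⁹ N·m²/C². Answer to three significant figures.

5.22 J

The assembly work is the sum of pairwise potential energies, U = Σ_{i<j} kqᵢqⱼ/rᵢⱼ.
Pair separations: r₁₂ = 0.660 m, r₁₃ = 0.250 m, r₁₄ = 0.360 m, r₂₃ = 0.410 m, r₂₄ = 0.300 m, r₃₄ = 0.110 m.
Summing all 6 pair terms gives U = 5.22 J.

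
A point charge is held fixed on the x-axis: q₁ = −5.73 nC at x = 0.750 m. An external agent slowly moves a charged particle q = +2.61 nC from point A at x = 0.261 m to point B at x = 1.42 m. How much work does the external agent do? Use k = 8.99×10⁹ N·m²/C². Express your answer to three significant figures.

7.43×10⁻⁸ J

For quasistatic motion the external work equals the change in potential energy: W_ext = qΔV = q(V_B − V_A).
At A: distance to the source charge is 0.489 m; V_A = kq₁/r = -105 V.
At B: distance to the source charge is 0.670 m; V_B = kq₁/r = -76.9 V.
ΔV = V_B − V_A = 28.5 V.
W_ext = qΔV = (2.61×10⁻⁹ C)(28.5 V) = 7.43×10⁻⁸ J.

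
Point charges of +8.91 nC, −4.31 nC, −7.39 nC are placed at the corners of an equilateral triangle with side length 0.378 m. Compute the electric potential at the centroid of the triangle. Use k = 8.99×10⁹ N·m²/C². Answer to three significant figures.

Electric potential is a scalar, so the contributions from each charge add algebraically: V = Σ kqᵢ/rᵢ.
The distance from each vertex to the centroid is a/√3 = 0.218 m.
V = k[(8.91×10⁻⁹)/(0.218) + (-4.31×10⁻⁹)/(0.218) + (-7.39×10⁻⁹)/(0.218)] = -115 V.

-115 V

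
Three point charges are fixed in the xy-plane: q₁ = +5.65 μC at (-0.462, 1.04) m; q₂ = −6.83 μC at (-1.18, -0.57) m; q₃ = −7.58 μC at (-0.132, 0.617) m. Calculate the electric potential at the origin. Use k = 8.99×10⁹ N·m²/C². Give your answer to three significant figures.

-1.10×10⁵ V

The total potential is the scalar sum of each charge's contribution, V = Σ kqᵢ/rᵢ.
Distances from the field point to each charge: r₁ = 1.14 m, r₂ = 1.31 m, r₃ = 0.631 m.
V = k[(5.65×10⁻⁶)/(1.14) + (-6.83×10⁻⁶)/(1.31) + (-7.58×10⁻⁶)/(0.631)] = -1.10×10⁵ V.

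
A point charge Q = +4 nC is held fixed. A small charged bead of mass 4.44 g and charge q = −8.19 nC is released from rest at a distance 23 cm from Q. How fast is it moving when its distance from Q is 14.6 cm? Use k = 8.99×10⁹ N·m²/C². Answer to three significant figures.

Only the electrostatic force acts, so mechanical energy is conserved: ½mv² = U₁ − U₂ = kQq(1/r₁ − 1/r₂).
U₁ − U₂ = (8.99×10⁹ N·m²/C²)(4.00×10⁻⁹ C)(-8.19×10⁻⁹ C)(1/0.230 − 1/0.146) = 7.37×10⁻⁷ J.
v = √(2·7.37×10⁻⁷/4.44×10⁻³) = 0.0182 m/s.

0.0182 m/s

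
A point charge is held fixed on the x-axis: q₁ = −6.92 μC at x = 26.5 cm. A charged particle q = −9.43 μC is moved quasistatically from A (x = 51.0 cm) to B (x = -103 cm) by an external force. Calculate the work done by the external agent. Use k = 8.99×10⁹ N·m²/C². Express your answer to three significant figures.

-1.94 J

For quasistatic motion the external work equals the change in potential energy: W_ext = qΔV = q(V_B − V_A).
At A: distance to the source charge is 0.245 m; V_A = kq₁/r = -2.54×10⁵ V.
At B: distance to the source charge is 1.29 m; V_B = kq₁/r = -4.80×10⁴ V.
ΔV = V_B − V_A = 2.06×10⁵ V.
W_ext = qΔV = (-9.43×10⁻⁶ C)(2.06×10⁵ V) = -1.94 J.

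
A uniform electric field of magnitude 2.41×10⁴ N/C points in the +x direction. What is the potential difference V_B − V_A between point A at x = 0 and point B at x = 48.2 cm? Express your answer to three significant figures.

In a uniform field, potential decreases in the direction of E: V_B − V_A = −E·Δx.
V_B − V_A = −(2.41×10⁴ V/m)(0.482 m) = -1.16×10⁴ V.

-1.16×10⁴ V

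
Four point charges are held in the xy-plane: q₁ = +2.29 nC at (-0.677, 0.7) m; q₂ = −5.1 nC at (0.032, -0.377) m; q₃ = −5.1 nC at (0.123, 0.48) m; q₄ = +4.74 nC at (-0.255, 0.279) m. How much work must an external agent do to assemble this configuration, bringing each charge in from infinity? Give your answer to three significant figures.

-5.84×10⁻⁷ J

The work to assemble the configuration equals its total potential energy, U = Σ kqᵢqⱼ/rᵢⱼ over all pairs.
Pair separations: r₁₂ = 1.29 m, r₁₃ = 0.830 m, r₁₄ = 0.596 m, r₂₃ = 0.862 m, r₂₄ = 0.716 m, r₃₄ = 0.428 m.
Summing all 6 pair terms gives U = -5.84×10⁻⁷ J.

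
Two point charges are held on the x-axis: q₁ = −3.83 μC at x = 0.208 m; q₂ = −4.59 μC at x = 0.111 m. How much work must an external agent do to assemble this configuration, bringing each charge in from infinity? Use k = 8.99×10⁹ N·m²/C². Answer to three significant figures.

The work to assemble the configuration equals its total potential energy, U = Σ kqᵢqⱼ/rᵢⱼ over all pairs.
Pair separations: r₁₂ = 0.0970 m.
U = (1.63) = 1.63 J.

1.63 J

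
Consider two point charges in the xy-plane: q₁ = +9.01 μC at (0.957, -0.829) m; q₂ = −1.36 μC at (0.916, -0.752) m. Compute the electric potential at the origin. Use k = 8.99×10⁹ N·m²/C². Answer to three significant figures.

5.37×10⁴ V

The total potential is the scalar sum of each charge's contribution, V = Σ kqᵢ/rᵢ.
Distances from the field point to each charge: r₁ = 1.27 m, r₂ = 1.19 m.
V = k[(9.01×10⁻⁶)/(1.27) + (-1.36×10⁻⁶)/(1.19)] = 5.37×10⁴ V.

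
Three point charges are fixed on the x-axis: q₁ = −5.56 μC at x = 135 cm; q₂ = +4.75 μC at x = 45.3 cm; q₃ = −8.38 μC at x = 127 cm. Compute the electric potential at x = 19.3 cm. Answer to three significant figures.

5.11×10⁴ V

The total potential is the scalar sum of each charge's contribution, V = Σ kqᵢ/rᵢ.
Distances from the field point to each charge: r₁ = 1.16 m, r₂ = 0.260 m, r₃ = 1.08 m.
V = k[(-5.56×10⁻⁶)/(1.16) + (4.75×10⁻⁶)/(0.260) + (-8.38×10⁻⁶)/(1.08)] = 5.11×10⁴ V.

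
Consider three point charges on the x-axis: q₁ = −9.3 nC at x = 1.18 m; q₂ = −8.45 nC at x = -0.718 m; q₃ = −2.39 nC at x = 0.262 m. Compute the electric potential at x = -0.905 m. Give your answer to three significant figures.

-465 V

The total potential is the scalar sum of each charge's contribution, V = Σ kqᵢ/rᵢ.
Distances from the field point to each charge: r₁ = 2.08 m, r₂ = 0.187 m, r₃ = 1.17 m.
V = k[(-9.30×10⁻⁹)/(2.08) + (-8.45×10⁻⁹)/(0.187) + (-2.39×10⁻⁹)/(1.17)] = -465 V.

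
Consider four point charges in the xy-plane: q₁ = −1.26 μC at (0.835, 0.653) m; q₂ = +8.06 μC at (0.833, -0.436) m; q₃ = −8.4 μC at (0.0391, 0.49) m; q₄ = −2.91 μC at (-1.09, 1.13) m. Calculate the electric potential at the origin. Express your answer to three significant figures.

-1.04×10⁵ V

Electric potential is a scalar, so the contributions from each charge add algebraically: V = Σ kqᵢ/rᵢ.
Distances from the field point to each charge: r₁ = 1.06 m, r₂ = 0.940 m, r₃ = 0.492 m, r₄ = 1.57 m.
V = k[(-1.26×10⁻⁶)/(1.06) + (8.06×10⁻⁶)/(0.940) + (-8.40×10⁻⁶)/(0.492) + (-2.91×10⁻⁶)/(1.57)] = -1.04×10⁵ V.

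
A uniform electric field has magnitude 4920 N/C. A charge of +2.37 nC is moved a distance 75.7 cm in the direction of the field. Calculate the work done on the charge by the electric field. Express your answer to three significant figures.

8.83×10⁻⁶ J

The potential change for a displacement 75.7 cm in the direction of the field is ΔV = −Ed = -3720 V.
W_field = −qΔV = 8.83×10⁻⁶ J.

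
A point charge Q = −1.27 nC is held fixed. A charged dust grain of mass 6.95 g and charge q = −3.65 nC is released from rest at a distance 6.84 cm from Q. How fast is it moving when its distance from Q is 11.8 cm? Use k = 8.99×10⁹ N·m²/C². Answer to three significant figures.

Only the electrostatic force acts, so mechanical energy is conserved: ½mv² = U₁ − U₂ = kQq(1/r₁ − 1/r₂).
U₁ − U₂ = (8.99×10⁹ N·m²/C²)(-1.27×10⁻⁹ C)(-3.65×10⁻⁹ C)(1/0.0684 − 1/0.118) = 2.56×10⁻⁷ J.
v = √(2·2.56×10⁻⁷/6.95×10⁻³) = 8.58×10⁻³ m/s.

8.58×10⁻³ m/s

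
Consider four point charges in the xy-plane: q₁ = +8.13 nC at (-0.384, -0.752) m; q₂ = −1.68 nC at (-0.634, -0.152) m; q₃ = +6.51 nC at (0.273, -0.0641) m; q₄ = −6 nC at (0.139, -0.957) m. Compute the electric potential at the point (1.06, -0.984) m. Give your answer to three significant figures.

31.8 V

Electric potential is a scalar, so the contributions from each charge add algebraically: V = Σ kqᵢ/rᵢ.
Distances from the field point to each charge: r₁ = 1.46 m, r₂ = 1.89 m, r₃ = 1.21 m, r₄ = 0.921 m.
V = k[(8.13×10⁻⁹)/(1.46) + (-1.68×10⁻⁹)/(1.89) + (6.51×10⁻⁹)/(1.21) + (-6.00×10⁻⁹)/(0.921)] = 31.8 V.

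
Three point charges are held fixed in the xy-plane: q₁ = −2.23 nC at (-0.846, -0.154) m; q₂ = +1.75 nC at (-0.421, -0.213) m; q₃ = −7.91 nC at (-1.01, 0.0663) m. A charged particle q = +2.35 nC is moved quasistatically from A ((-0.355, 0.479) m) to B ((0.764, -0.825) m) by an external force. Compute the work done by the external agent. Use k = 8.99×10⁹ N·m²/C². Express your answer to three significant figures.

1.38×10⁻⁷ J

For quasistatic motion the external work equals the change in potential energy: W_ext = qΔV = q(V_B − V_A).
At A: distances to the source charges are 0.801 m, 0.695 m, 0.774 m; V_A = Σ kqᵢ/rᵢ = -94.2 V.
At B: distances to the source charges are 1.74 m, 1.33 m, 1.99 m; V_B = Σ kqᵢ/rᵢ = -35.5 V.
ΔV = V_B − V_A = 58.7 V.
W_ext = qΔV = (2.35×10⁻⁹ C)(58.7 V) = 1.38×10⁻⁷ J.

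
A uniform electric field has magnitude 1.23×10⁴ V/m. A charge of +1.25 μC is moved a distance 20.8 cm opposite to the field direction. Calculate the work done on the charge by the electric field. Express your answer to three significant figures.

-3.20×10⁻³ J

The potential change for a displacement 20.8 cm opposite to the field direction is ΔV = +Ed = 2560 V.
W_field = −qΔV = -3.20×10⁻³ J.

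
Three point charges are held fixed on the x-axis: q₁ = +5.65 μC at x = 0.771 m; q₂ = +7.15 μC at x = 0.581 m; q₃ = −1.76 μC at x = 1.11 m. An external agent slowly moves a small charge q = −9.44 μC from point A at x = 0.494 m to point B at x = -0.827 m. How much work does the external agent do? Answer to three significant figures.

For quasistatic motion the external work equals the change in potential energy: W_ext = qΔV = q(V_B − V_A).
At A: distances to the source charges are 0.277 m, 0.0870 m, 0.616 m; V_A = Σ kqᵢ/rᵢ = 8.97×10⁵ V.
At B: distances to the source charges are 1.60 m, 1.41 m, 1.94 m; V_B = Σ kqᵢ/rᵢ = 6.93×10⁴ V.
ΔV = V_B − V_A = -8.27×10⁵ V.
W_ext = qΔV = (-9.44×10⁻⁶ C)(-8.27×10⁵ V) = 7.81 J.

7.81 J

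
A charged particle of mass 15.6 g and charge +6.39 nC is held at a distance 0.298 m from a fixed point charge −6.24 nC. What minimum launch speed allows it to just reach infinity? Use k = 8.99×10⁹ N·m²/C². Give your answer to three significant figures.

To just escape, total mechanical energy must reach zero at infinity: ½mv²_min + U = 0, so ½mv²_min = −U = |kQq|/r.
|U| = |kQq|/r = (8.99×10⁹ N·m²/C²)(6.24×10⁻⁹)(6.39×10⁻⁹)/(0.298) = 1.20×10⁻⁶ J.
v_min = √(2|U|/m) = √(2·1.20×10⁻⁶/0.0156) = 0.0124 m/s.

0.0124 m/s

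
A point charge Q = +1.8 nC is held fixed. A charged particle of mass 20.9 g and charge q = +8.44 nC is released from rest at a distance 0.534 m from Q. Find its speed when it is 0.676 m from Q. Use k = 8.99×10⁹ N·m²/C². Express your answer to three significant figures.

2.27×10⁻³ m/s

Only the electrostatic force acts, so mechanical energy is conserved: ½mv² = U₁ − U₂ = kQq(1/r₁ − 1/r₂).
U₁ − U₂ = (8.99×10⁹ N·m²/C²)(1.80×10⁻⁹ C)(8.44×10⁻⁹ C)(1/0.534 − 1/0.676) = 5.37×10⁻⁸ J.
v = √(2·5.37×10⁻⁸/0.0209) = 2.27×10⁻³ m/s.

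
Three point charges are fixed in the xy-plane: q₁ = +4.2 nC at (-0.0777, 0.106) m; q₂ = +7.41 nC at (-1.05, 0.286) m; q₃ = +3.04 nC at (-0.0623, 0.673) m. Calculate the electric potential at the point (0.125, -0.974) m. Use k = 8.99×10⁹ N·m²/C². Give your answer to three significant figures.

The total potential is the scalar sum of each charge's contribution, V = Σ kqᵢ/rᵢ.
Distances from the field point to each charge: r₁ = 1.10 m, r₂ = 1.72 m, r₃ = 1.66 m.
V = k[(4.20×10⁻⁹)/(1.10) + (7.41×10⁻⁹)/(1.72) + (3.04×10⁻⁹)/(1.66)] = 89.5 V.

89.5 V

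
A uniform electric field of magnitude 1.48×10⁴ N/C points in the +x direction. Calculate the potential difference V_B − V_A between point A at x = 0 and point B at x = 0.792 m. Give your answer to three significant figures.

-1.17×10⁴ V

In a uniform field, potential decreases in the direction of E: V_B − V_A = −E·Δx.
V_B − V_A = −(1.48×10⁴ V/m)(0.792 m) = -1.17×10⁴ V.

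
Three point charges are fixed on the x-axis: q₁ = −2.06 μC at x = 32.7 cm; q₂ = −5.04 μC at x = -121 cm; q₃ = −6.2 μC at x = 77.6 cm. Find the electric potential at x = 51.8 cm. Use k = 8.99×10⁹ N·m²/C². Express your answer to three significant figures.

-3.39×10⁵ V

The total potential is the scalar sum of each charge's contribution, V = Σ kqᵢ/rᵢ.
Distances from the field point to each charge: r₁ = 0.191 m, r₂ = 1.73 m, r₃ = 0.258 m.
V = k[(-2.06×10⁻⁶)/(0.191) + (-5.04×10⁻⁶)/(1.73) + (-6.20×10⁻⁶)/(0.258)] = -3.39×10⁵ V.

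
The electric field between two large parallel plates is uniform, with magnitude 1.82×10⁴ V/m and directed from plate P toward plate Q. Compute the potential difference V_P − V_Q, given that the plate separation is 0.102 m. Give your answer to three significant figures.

In a uniform field, potential decreases in the direction of E: ΔV = −E·d for a displacement d parallel to E.
Going from Q to P is a displacement of 0.102 m opposite to the field, so V_P − V_Q = +Ed = 1860 V.

1860 V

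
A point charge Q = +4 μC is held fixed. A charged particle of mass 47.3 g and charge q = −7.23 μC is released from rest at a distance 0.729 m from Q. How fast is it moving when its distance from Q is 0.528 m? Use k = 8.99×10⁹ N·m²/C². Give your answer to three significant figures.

2.40 m/s

Only the electrostatic force acts, so mechanical energy is conserved: ½mv² = U₁ − U₂ = kQq(1/r₁ − 1/r₂).
U₁ − U₂ = (8.99×10⁹ N·m²/C²)(4.00×10⁻⁶ C)(-7.23×10⁻⁶ C)(1/0.729 − 1/0.528) = 0.136 J.
v = √(2·0.136/0.0473) = 2.40 m/s.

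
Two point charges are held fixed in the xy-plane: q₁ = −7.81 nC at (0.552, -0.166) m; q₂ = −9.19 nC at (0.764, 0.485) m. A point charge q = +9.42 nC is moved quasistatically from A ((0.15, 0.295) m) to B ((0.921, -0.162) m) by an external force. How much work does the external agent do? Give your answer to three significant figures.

-6.69×10⁻⁷ J

For quasistatic motion the external work equals the change in potential energy: W_ext = qΔV = q(V_B − V_A).
At A: distances to the source charges are 0.612 m, 0.643 m; V_A = Σ kqᵢ/rᵢ = -243 V.
At B: distances to the source charges are 0.369 m, 0.666 m; V_B = Σ kqᵢ/rᵢ = -314 V.
ΔV = V_B − V_A = -71.0 V.
W_ext = qΔV = (9.42×10⁻⁹ C)(-71.0 V) = -6.69×10⁻⁷ J.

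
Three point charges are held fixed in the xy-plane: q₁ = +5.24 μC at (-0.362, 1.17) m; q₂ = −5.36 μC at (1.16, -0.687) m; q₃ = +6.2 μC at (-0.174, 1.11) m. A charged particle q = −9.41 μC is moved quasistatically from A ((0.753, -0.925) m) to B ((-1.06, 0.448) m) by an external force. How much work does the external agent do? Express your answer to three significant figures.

-1.27 J

For quasistatic motion the external work equals the change in potential energy: W_ext = qΔV = q(V_B − V_A).
At A: distances to the source charges are 2.37 m, 0.471 m, 2.24 m; V_A = Σ kqᵢ/rᵢ = -5.74×10⁴ V.
At B: distances to the source charges are 1.00 m, 2.49 m, 1.11 m; V_B = Σ kqᵢ/rᵢ = 7.80×10⁴ V.
ΔV = V_B − V_A = 1.35×10⁵ V.
W_ext = qΔV = (-9.41×10⁻⁶ C)(1.35×10⁵ V) = -1.27 J.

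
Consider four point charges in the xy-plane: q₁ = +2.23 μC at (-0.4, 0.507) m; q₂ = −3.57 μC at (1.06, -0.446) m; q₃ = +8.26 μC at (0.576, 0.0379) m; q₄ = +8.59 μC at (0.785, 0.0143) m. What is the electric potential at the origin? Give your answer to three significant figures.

2.30×10⁵ V

The total potential is the scalar sum of each charge's contribution, V = Σ kqᵢ/rᵢ.
Distances from the field point to each charge: r₁ = 0.646 m, r₂ = 1.15 m, r₃ = 0.577 m, r₄ = 0.785 m.
V = k[(2.23×10⁻⁶)/(0.646) + (-3.57×10⁻⁶)/(1.15) + (8.26×10⁻⁶)/(0.577) + (8.59×10⁻⁶)/(0.785)] = 2.30×10⁵ V.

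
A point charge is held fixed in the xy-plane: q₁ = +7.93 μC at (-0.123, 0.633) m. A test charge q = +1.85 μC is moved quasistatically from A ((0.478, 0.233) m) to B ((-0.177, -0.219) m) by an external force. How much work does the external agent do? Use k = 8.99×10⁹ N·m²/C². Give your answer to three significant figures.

For quasistatic motion the external work equals the change in potential energy: W_ext = qΔV = q(V_B − V_A).
At A: distance to the source charge is 0.722 m; V_A = kq₁/r = 9.87×10⁴ V.
At B: distance to the source charge is 0.854 m; V_B = kq₁/r = 8.35×10⁴ V.
ΔV = V_B − V_A = -1.52×10⁴ V.
W_ext = qΔV = (1.85×10⁻⁶ C)(-1.52×10⁴ V) = -0.0282 J.

-0.0282 J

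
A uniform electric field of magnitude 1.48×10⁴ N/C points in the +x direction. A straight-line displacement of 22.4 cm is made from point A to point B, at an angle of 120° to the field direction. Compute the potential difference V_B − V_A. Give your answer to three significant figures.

1660 V

Only the component of displacement along E changes the potential: ΔV = −E·d·cosθ.
ΔV = −(1.48×10⁴ V/m)(0.224 m)cos120° = 1660 V.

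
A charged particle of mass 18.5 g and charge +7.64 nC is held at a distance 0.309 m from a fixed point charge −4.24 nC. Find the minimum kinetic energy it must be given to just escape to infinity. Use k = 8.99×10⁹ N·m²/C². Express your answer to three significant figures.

9.42×10⁻⁷ J

To just escape, total mechanical energy must reach zero at infinity: ½mv²_min + U = 0, so ½mv²_min = −U = |kQq|/r.
|U| = |kQq|/r = (8.99×10⁹ N·m²/C²)(4.24×10⁻⁹)(7.64×10⁻⁹)/(0.309) = 9.42×10⁻⁷ J.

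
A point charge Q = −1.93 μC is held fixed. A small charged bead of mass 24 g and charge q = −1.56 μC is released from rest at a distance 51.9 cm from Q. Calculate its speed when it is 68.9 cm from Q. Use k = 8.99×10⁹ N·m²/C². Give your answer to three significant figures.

Only the electrostatic force acts, so mechanical energy is conserved: ½mv² = U₁ − U₂ = kQq(1/r₁ − 1/r₂).
U₁ − U₂ = (8.99×10⁹ N·m²/C²)(-1.93×10⁻⁶ C)(-1.56×10⁻⁶ C)(1/0.519 − 1/0.689) = 0.0129 J.
v = √(2·0.0129/0.0240) = 1.04 m/s.

1.04 m/s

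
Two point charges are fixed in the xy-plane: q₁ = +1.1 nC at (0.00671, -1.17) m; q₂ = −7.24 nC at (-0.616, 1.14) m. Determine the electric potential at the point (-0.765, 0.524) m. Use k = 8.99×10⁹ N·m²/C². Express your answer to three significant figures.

The total potential is the scalar sum of each charge's contribution, V = Σ kqᵢ/rᵢ.
Distances from the field point to each charge: r₁ = 1.86 m, r₂ = 0.634 m.
V = k[(1.10×10⁻⁹)/(1.86) + (-7.24×10⁻⁹)/(0.634)] = -97.4 V.

-97.4 V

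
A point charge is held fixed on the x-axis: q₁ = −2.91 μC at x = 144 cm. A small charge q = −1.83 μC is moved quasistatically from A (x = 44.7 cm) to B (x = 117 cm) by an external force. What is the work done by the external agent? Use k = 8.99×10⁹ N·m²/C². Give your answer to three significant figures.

For quasistatic motion the external work equals the change in potential energy: W_ext = qΔV = q(V_B − V_A).
At A: distance to the source charge is 0.993 m; V_A = kq₁/r = -2.63×10⁴ V.
At B: distance to the source charge is 0.270 m; V_B = kq₁/r = -9.69×10⁴ V.
ΔV = V_B − V_A = -7.05×10⁴ V.
W_ext = qΔV = (-1.83×10⁻⁶ C)(-7.05×10⁴ V) = 0.129 J.

0.129 J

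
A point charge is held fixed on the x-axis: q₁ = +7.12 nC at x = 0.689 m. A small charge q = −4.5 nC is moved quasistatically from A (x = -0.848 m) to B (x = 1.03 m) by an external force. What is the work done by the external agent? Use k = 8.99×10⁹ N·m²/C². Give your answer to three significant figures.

For quasistatic motion the external work equals the change in potential energy: W_ext = qΔV = q(V_B − V_A).
At A: distance to the source charge is 1.54 m; V_A = kq₁/r = 41.6 V.
At B: distance to the source charge is 0.341 m; V_B = kq₁/r = 188 V.
ΔV = V_B − V_A = 146 V.
W_ext = qΔV = (-4.50×10⁻⁹ C)(146 V) = -6.57×10⁻⁷ J.

-6.57×10⁻⁷ J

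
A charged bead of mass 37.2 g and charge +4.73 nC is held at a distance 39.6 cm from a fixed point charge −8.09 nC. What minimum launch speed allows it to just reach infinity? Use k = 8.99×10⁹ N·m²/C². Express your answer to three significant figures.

To just escape, total mechanical energy must reach zero at infinity: ½mv²_min + U = 0, so ½mv²_min = −U = |kQq|/r.
|U| = |kQq|/r = (8.99×10⁹ N·m²/C²)(8.09×10⁻⁹)(4.73×10⁻⁹)/(0.396) = 8.69×10⁻⁷ J.
v_min = √(2|U|/m) = √(2·8.69×10⁻⁷/0.0372) = 6.83×10⁻³ m/s.

6.83×10⁻³ m/s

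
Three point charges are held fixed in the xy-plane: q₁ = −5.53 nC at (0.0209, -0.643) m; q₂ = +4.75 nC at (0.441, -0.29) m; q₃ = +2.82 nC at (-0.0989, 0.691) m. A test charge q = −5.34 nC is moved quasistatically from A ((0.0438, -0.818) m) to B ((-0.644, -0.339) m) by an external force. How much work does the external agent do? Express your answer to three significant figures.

-1.03×10⁻⁶ J

For quasistatic motion the external work equals the change in potential energy: W_ext = qΔV = q(V_B − V_A).
At A: distances to the source charges are 0.176 m, 0.661 m, 1.52 m; V_A = Σ kqᵢ/rᵢ = -200 V.
At B: distances to the source charges are 0.731 m, 1.09 m, 1.17 m; V_B = Σ kqᵢ/rᵢ = -6.93 V.
ΔV = V_B − V_A = 193 V.
W_ext = qΔV = (-5.34×10⁻⁹ C)(193 V) = -1.03×10⁻⁶ J.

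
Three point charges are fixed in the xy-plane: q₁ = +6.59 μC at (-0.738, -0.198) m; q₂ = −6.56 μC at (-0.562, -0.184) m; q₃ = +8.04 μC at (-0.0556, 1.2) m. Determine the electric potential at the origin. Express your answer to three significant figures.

Electric potential is a scalar, so the contributions from each charge add algebraically: V = Σ kqᵢ/rᵢ.
Distances from the field point to each charge: r₁ = 0.764 m, r₂ = 0.591 m, r₃ = 1.20 m.
V = k[(6.59×10⁻⁶)/(0.764) + (-6.56×10⁻⁶)/(0.591) + (8.04×10⁻⁶)/(1.20)] = 3.80×10⁴ V.

3.80×10⁴ V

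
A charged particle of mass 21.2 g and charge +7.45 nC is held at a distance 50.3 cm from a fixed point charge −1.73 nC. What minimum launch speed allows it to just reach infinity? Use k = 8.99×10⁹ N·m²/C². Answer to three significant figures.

To just escape, total mechanical energy must reach zero at infinity: ½mv²_min + U = 0, so ½mv²_min = −U = |kQq|/r.
|U| = |kQq|/r = (8.99×10⁹ N·m²/C²)(1.73×10⁻⁹)(7.45×10⁻⁹)/(0.503) = 2.30×10⁻⁷ J.
v_min = √(2|U|/m) = √(2·2.30×10⁻⁷/0.0212) = 4.66×10⁻³ m/s.

4.66×10⁻³ m/s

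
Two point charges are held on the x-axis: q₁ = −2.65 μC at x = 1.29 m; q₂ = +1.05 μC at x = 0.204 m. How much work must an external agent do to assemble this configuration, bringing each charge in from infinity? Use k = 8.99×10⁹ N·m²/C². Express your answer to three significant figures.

-0.0230 J

The work to assemble the configuration equals its total potential energy, U = Σ kqᵢqⱼ/rᵢⱼ over all pairs.
Pair separations: r₁₂ = 1.09 m.
U = (-0.0230) = -0.0230 J.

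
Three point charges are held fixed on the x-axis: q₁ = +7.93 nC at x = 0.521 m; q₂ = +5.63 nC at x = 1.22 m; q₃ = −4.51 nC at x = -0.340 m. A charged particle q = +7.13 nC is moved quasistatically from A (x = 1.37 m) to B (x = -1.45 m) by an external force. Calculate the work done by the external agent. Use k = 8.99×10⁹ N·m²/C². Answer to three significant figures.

For quasistatic motion the external work equals the change in potential energy: W_ext = qΔV = q(V_B − V_A).
At A: distances to the source charges are 0.849 m, 0.150 m, 1.71 m; V_A = Σ kqᵢ/rᵢ = 398 V.
At B: distances to the source charges are 1.97 m, 2.67 m, 1.11 m; V_B = Σ kqᵢ/rᵢ = 18.6 V.
ΔV = V_B − V_A = -379 V.
W_ext = qΔV = (7.13×10⁻⁹ C)(-379 V) = -2.70×10⁻⁶ J.

-2.70×10⁻⁶ J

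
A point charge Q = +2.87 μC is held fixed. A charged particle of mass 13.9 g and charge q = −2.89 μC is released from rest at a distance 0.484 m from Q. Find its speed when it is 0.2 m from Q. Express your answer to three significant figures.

Only the electrostatic force acts, so mechanical energy is conserved: ½mv² = U₁ − U₂ = kQq(1/r₁ − 1/r₂).
U₁ − U₂ = (8.99×10⁹ N·m²/C²)(2.87×10⁻⁶ C)(-2.89×10⁻⁶ C)(1/0.484 − 1/0.200) = 0.219 J.
v = √(2·0.219/0.0139) = 5.61 m/s.

5.61 m/s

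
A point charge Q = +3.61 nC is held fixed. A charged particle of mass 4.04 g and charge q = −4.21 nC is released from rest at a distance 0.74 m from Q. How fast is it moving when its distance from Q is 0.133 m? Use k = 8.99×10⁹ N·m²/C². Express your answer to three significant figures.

0.0204 m/s

Only the electrostatic force acts, so mechanical energy is conserved: ½mv² = U₁ − U₂ = kQq(1/r₁ − 1/r₂).
U₁ − U₂ = (8.99×10⁹ N·m²/C²)(3.61×10⁻⁹ C)(-4.21×10⁻⁹ C)(1/0.740 − 1/0.133) = 8.43×10⁻⁷ J.
v = √(2·8.43×10⁻⁷/4.04×10⁻³) = 0.0204 m/s.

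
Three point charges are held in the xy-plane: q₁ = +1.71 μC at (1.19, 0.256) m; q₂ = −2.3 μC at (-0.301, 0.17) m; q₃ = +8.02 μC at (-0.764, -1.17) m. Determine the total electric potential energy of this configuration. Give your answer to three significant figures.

-0.0897 J

The assembly work is the sum of pairwise potential energies, U = Σ_{i<j} kqᵢqⱼ/rᵢⱼ.
Pair separations: r₁₂ = 1.49 m, r₁₃ = 2.42 m, r₂₃ = 1.42 m.
U = (-0.0237) + (0.0510) + (-0.117) = -0.0897 J.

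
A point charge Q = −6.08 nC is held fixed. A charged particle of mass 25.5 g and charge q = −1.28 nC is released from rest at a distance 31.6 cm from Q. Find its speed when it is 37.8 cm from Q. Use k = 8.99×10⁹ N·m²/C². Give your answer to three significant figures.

Only the electrostatic force acts, so mechanical energy is conserved: ½mv² = U₁ − U₂ = kQq(1/r₁ − 1/r₂).
U₁ − U₂ = (8.99×10⁹ N·m²/C²)(-6.08×10⁻⁹ C)(-1.28×10⁻⁹ C)(1/0.316 − 1/0.378) = 3.63×10⁻⁸ J.
v = √(2·3.63×10⁻⁸/0.0255) = 1.69×10⁻³ m/s.

1.69×10⁻³ m/s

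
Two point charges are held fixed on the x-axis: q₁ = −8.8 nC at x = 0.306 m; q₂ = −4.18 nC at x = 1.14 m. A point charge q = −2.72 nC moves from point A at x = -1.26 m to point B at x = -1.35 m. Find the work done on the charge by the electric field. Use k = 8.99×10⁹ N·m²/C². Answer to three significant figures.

9.01×10⁻⁹ J

The work done by the electric force is W_field = −ΔU = −q(V_B − V_A) = q(V_A − V_B).
At A: distances to the source charges are 1.57 m, 2.40 m; V_A = Σ kqᵢ/rᵢ = -66.2 V.
At B: distances to the source charges are 1.66 m, 2.49 m; V_B = Σ kqᵢ/rᵢ = -62.9 V.
ΔV = V_B − V_A = 3.31 V.
W_field = −qΔV = −(-2.72×10⁻⁹ C)(3.31 V) = 9.01×10⁻⁹ J.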